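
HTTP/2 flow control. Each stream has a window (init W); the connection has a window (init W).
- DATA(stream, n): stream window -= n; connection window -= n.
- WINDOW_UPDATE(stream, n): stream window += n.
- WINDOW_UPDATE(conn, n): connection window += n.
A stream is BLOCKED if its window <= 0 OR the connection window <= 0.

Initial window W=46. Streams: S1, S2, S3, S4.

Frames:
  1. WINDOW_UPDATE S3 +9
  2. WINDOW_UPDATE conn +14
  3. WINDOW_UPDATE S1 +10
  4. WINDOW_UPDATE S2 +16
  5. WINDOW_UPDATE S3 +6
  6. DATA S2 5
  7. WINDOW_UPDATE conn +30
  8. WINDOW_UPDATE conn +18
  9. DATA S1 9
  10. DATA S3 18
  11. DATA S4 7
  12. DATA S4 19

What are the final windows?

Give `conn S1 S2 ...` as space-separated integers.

Answer: 50 47 57 43 20

Derivation:
Op 1: conn=46 S1=46 S2=46 S3=55 S4=46 blocked=[]
Op 2: conn=60 S1=46 S2=46 S3=55 S4=46 blocked=[]
Op 3: conn=60 S1=56 S2=46 S3=55 S4=46 blocked=[]
Op 4: conn=60 S1=56 S2=62 S3=55 S4=46 blocked=[]
Op 5: conn=60 S1=56 S2=62 S3=61 S4=46 blocked=[]
Op 6: conn=55 S1=56 S2=57 S3=61 S4=46 blocked=[]
Op 7: conn=85 S1=56 S2=57 S3=61 S4=46 blocked=[]
Op 8: conn=103 S1=56 S2=57 S3=61 S4=46 blocked=[]
Op 9: conn=94 S1=47 S2=57 S3=61 S4=46 blocked=[]
Op 10: conn=76 S1=47 S2=57 S3=43 S4=46 blocked=[]
Op 11: conn=69 S1=47 S2=57 S3=43 S4=39 blocked=[]
Op 12: conn=50 S1=47 S2=57 S3=43 S4=20 blocked=[]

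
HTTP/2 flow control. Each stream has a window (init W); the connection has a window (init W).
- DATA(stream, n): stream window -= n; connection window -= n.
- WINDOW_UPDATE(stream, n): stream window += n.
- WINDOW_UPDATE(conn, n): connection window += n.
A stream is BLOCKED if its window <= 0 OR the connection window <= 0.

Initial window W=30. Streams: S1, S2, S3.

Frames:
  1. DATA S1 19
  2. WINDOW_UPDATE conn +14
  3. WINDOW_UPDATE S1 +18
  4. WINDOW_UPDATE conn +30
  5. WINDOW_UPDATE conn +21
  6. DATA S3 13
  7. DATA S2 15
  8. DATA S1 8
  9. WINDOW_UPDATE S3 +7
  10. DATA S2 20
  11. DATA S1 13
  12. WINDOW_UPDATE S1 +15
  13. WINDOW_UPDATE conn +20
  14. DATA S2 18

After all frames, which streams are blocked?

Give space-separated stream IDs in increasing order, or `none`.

Answer: S2

Derivation:
Op 1: conn=11 S1=11 S2=30 S3=30 blocked=[]
Op 2: conn=25 S1=11 S2=30 S3=30 blocked=[]
Op 3: conn=25 S1=29 S2=30 S3=30 blocked=[]
Op 4: conn=55 S1=29 S2=30 S3=30 blocked=[]
Op 5: conn=76 S1=29 S2=30 S3=30 blocked=[]
Op 6: conn=63 S1=29 S2=30 S3=17 blocked=[]
Op 7: conn=48 S1=29 S2=15 S3=17 blocked=[]
Op 8: conn=40 S1=21 S2=15 S3=17 blocked=[]
Op 9: conn=40 S1=21 S2=15 S3=24 blocked=[]
Op 10: conn=20 S1=21 S2=-5 S3=24 blocked=[2]
Op 11: conn=7 S1=8 S2=-5 S3=24 blocked=[2]
Op 12: conn=7 S1=23 S2=-5 S3=24 blocked=[2]
Op 13: conn=27 S1=23 S2=-5 S3=24 blocked=[2]
Op 14: conn=9 S1=23 S2=-23 S3=24 blocked=[2]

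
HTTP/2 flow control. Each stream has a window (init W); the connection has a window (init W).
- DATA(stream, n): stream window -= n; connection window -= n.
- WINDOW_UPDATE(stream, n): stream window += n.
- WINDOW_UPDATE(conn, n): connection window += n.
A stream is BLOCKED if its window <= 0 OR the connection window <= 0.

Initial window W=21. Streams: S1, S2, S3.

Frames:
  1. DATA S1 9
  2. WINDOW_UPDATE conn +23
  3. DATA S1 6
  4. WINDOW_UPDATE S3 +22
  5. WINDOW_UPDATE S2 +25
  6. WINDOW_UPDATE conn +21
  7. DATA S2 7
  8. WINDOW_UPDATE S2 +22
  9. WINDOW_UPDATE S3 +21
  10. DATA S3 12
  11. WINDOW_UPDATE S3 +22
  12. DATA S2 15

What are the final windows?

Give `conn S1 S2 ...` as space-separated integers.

Op 1: conn=12 S1=12 S2=21 S3=21 blocked=[]
Op 2: conn=35 S1=12 S2=21 S3=21 blocked=[]
Op 3: conn=29 S1=6 S2=21 S3=21 blocked=[]
Op 4: conn=29 S1=6 S2=21 S3=43 blocked=[]
Op 5: conn=29 S1=6 S2=46 S3=43 blocked=[]
Op 6: conn=50 S1=6 S2=46 S3=43 blocked=[]
Op 7: conn=43 S1=6 S2=39 S3=43 blocked=[]
Op 8: conn=43 S1=6 S2=61 S3=43 blocked=[]
Op 9: conn=43 S1=6 S2=61 S3=64 blocked=[]
Op 10: conn=31 S1=6 S2=61 S3=52 blocked=[]
Op 11: conn=31 S1=6 S2=61 S3=74 blocked=[]
Op 12: conn=16 S1=6 S2=46 S3=74 blocked=[]

Answer: 16 6 46 74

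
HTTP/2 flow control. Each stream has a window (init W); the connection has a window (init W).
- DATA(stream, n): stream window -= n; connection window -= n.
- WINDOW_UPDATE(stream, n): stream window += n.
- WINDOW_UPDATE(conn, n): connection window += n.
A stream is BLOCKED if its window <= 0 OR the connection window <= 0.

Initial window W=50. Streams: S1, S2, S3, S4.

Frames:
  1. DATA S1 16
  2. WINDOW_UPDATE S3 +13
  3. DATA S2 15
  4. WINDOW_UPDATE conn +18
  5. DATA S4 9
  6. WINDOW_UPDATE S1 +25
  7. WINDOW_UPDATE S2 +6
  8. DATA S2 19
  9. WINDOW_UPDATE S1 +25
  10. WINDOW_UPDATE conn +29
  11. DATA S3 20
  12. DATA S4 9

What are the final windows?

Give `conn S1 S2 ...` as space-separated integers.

Answer: 9 84 22 43 32

Derivation:
Op 1: conn=34 S1=34 S2=50 S3=50 S4=50 blocked=[]
Op 2: conn=34 S1=34 S2=50 S3=63 S4=50 blocked=[]
Op 3: conn=19 S1=34 S2=35 S3=63 S4=50 blocked=[]
Op 4: conn=37 S1=34 S2=35 S3=63 S4=50 blocked=[]
Op 5: conn=28 S1=34 S2=35 S3=63 S4=41 blocked=[]
Op 6: conn=28 S1=59 S2=35 S3=63 S4=41 blocked=[]
Op 7: conn=28 S1=59 S2=41 S3=63 S4=41 blocked=[]
Op 8: conn=9 S1=59 S2=22 S3=63 S4=41 blocked=[]
Op 9: conn=9 S1=84 S2=22 S3=63 S4=41 blocked=[]
Op 10: conn=38 S1=84 S2=22 S3=63 S4=41 blocked=[]
Op 11: conn=18 S1=84 S2=22 S3=43 S4=41 blocked=[]
Op 12: conn=9 S1=84 S2=22 S3=43 S4=32 blocked=[]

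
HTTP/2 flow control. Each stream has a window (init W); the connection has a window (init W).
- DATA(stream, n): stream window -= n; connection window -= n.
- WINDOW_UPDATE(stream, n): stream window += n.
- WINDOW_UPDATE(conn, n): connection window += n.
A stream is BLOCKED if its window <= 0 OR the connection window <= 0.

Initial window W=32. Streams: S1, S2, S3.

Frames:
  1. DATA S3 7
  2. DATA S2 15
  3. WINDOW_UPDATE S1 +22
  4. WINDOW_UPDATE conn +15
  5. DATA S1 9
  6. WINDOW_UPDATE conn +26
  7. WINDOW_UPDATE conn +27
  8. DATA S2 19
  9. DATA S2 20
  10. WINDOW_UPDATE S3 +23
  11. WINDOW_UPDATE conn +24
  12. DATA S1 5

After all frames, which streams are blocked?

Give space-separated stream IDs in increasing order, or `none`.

Op 1: conn=25 S1=32 S2=32 S3=25 blocked=[]
Op 2: conn=10 S1=32 S2=17 S3=25 blocked=[]
Op 3: conn=10 S1=54 S2=17 S3=25 blocked=[]
Op 4: conn=25 S1=54 S2=17 S3=25 blocked=[]
Op 5: conn=16 S1=45 S2=17 S3=25 blocked=[]
Op 6: conn=42 S1=45 S2=17 S3=25 blocked=[]
Op 7: conn=69 S1=45 S2=17 S3=25 blocked=[]
Op 8: conn=50 S1=45 S2=-2 S3=25 blocked=[2]
Op 9: conn=30 S1=45 S2=-22 S3=25 blocked=[2]
Op 10: conn=30 S1=45 S2=-22 S3=48 blocked=[2]
Op 11: conn=54 S1=45 S2=-22 S3=48 blocked=[2]
Op 12: conn=49 S1=40 S2=-22 S3=48 blocked=[2]

Answer: S2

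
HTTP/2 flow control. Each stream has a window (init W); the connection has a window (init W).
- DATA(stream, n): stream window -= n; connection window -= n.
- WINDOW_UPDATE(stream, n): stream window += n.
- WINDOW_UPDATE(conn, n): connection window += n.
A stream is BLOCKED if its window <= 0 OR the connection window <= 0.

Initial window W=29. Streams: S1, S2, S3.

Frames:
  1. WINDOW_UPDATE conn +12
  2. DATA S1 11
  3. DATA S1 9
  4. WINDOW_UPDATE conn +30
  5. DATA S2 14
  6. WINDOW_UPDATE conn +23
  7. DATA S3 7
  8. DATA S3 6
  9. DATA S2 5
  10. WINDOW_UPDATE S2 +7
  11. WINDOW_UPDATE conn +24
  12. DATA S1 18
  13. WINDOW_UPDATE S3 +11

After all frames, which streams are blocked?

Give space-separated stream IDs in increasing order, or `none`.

Op 1: conn=41 S1=29 S2=29 S3=29 blocked=[]
Op 2: conn=30 S1=18 S2=29 S3=29 blocked=[]
Op 3: conn=21 S1=9 S2=29 S3=29 blocked=[]
Op 4: conn=51 S1=9 S2=29 S3=29 blocked=[]
Op 5: conn=37 S1=9 S2=15 S3=29 blocked=[]
Op 6: conn=60 S1=9 S2=15 S3=29 blocked=[]
Op 7: conn=53 S1=9 S2=15 S3=22 blocked=[]
Op 8: conn=47 S1=9 S2=15 S3=16 blocked=[]
Op 9: conn=42 S1=9 S2=10 S3=16 blocked=[]
Op 10: conn=42 S1=9 S2=17 S3=16 blocked=[]
Op 11: conn=66 S1=9 S2=17 S3=16 blocked=[]
Op 12: conn=48 S1=-9 S2=17 S3=16 blocked=[1]
Op 13: conn=48 S1=-9 S2=17 S3=27 blocked=[1]

Answer: S1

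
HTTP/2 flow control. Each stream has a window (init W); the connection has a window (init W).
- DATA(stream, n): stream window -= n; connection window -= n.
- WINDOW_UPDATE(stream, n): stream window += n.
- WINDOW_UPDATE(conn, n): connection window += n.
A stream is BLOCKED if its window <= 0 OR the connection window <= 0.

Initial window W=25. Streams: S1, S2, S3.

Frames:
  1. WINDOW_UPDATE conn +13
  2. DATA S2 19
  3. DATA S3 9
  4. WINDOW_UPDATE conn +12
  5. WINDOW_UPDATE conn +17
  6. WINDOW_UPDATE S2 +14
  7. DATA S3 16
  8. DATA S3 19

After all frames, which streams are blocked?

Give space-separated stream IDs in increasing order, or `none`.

Answer: S3

Derivation:
Op 1: conn=38 S1=25 S2=25 S3=25 blocked=[]
Op 2: conn=19 S1=25 S2=6 S3=25 blocked=[]
Op 3: conn=10 S1=25 S2=6 S3=16 blocked=[]
Op 4: conn=22 S1=25 S2=6 S3=16 blocked=[]
Op 5: conn=39 S1=25 S2=6 S3=16 blocked=[]
Op 6: conn=39 S1=25 S2=20 S3=16 blocked=[]
Op 7: conn=23 S1=25 S2=20 S3=0 blocked=[3]
Op 8: conn=4 S1=25 S2=20 S3=-19 blocked=[3]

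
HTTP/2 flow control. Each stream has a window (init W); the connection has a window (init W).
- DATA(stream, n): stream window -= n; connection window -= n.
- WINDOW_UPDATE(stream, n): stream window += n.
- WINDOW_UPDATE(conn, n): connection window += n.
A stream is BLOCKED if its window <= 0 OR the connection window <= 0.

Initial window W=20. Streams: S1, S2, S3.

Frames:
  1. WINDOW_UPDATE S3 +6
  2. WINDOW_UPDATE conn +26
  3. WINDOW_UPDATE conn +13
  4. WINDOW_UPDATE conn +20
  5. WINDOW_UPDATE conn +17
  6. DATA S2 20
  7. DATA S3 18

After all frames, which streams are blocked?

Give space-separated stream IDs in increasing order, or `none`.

Op 1: conn=20 S1=20 S2=20 S3=26 blocked=[]
Op 2: conn=46 S1=20 S2=20 S3=26 blocked=[]
Op 3: conn=59 S1=20 S2=20 S3=26 blocked=[]
Op 4: conn=79 S1=20 S2=20 S3=26 blocked=[]
Op 5: conn=96 S1=20 S2=20 S3=26 blocked=[]
Op 6: conn=76 S1=20 S2=0 S3=26 blocked=[2]
Op 7: conn=58 S1=20 S2=0 S3=8 blocked=[2]

Answer: S2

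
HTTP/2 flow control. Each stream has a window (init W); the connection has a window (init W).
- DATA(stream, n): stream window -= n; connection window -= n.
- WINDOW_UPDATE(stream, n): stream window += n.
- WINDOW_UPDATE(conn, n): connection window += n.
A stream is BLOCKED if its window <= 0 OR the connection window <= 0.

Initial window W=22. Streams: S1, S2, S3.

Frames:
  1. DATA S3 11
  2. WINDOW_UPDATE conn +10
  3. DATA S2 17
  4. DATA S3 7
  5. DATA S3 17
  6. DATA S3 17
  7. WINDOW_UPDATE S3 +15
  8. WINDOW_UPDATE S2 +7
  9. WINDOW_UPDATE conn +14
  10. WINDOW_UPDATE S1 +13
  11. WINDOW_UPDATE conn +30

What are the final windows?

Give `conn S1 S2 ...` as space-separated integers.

Answer: 7 35 12 -15

Derivation:
Op 1: conn=11 S1=22 S2=22 S3=11 blocked=[]
Op 2: conn=21 S1=22 S2=22 S3=11 blocked=[]
Op 3: conn=4 S1=22 S2=5 S3=11 blocked=[]
Op 4: conn=-3 S1=22 S2=5 S3=4 blocked=[1, 2, 3]
Op 5: conn=-20 S1=22 S2=5 S3=-13 blocked=[1, 2, 3]
Op 6: conn=-37 S1=22 S2=5 S3=-30 blocked=[1, 2, 3]
Op 7: conn=-37 S1=22 S2=5 S3=-15 blocked=[1, 2, 3]
Op 8: conn=-37 S1=22 S2=12 S3=-15 blocked=[1, 2, 3]
Op 9: conn=-23 S1=22 S2=12 S3=-15 blocked=[1, 2, 3]
Op 10: conn=-23 S1=35 S2=12 S3=-15 blocked=[1, 2, 3]
Op 11: conn=7 S1=35 S2=12 S3=-15 blocked=[3]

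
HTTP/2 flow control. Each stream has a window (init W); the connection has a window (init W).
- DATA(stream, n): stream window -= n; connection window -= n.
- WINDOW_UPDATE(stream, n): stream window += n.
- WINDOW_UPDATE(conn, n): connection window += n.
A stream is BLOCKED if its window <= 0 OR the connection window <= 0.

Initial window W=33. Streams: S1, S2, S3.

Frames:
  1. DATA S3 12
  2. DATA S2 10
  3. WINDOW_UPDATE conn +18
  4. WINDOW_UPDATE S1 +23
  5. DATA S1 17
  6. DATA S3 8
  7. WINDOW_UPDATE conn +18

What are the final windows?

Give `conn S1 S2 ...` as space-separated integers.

Answer: 22 39 23 13

Derivation:
Op 1: conn=21 S1=33 S2=33 S3=21 blocked=[]
Op 2: conn=11 S1=33 S2=23 S3=21 blocked=[]
Op 3: conn=29 S1=33 S2=23 S3=21 blocked=[]
Op 4: conn=29 S1=56 S2=23 S3=21 blocked=[]
Op 5: conn=12 S1=39 S2=23 S3=21 blocked=[]
Op 6: conn=4 S1=39 S2=23 S3=13 blocked=[]
Op 7: conn=22 S1=39 S2=23 S3=13 blocked=[]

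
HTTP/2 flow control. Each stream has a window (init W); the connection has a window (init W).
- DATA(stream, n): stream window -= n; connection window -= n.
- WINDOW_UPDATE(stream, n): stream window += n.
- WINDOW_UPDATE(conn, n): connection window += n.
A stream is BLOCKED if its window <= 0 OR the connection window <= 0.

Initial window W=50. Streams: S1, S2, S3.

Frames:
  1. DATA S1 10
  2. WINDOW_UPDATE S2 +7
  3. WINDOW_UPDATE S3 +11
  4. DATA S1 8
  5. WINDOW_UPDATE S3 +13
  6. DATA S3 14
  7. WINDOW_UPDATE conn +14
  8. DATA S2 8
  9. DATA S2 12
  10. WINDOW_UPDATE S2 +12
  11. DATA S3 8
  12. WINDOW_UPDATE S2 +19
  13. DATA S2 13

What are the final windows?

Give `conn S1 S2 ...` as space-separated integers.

Answer: -9 32 55 52

Derivation:
Op 1: conn=40 S1=40 S2=50 S3=50 blocked=[]
Op 2: conn=40 S1=40 S2=57 S3=50 blocked=[]
Op 3: conn=40 S1=40 S2=57 S3=61 blocked=[]
Op 4: conn=32 S1=32 S2=57 S3=61 blocked=[]
Op 5: conn=32 S1=32 S2=57 S3=74 blocked=[]
Op 6: conn=18 S1=32 S2=57 S3=60 blocked=[]
Op 7: conn=32 S1=32 S2=57 S3=60 blocked=[]
Op 8: conn=24 S1=32 S2=49 S3=60 blocked=[]
Op 9: conn=12 S1=32 S2=37 S3=60 blocked=[]
Op 10: conn=12 S1=32 S2=49 S3=60 blocked=[]
Op 11: conn=4 S1=32 S2=49 S3=52 blocked=[]
Op 12: conn=4 S1=32 S2=68 S3=52 blocked=[]
Op 13: conn=-9 S1=32 S2=55 S3=52 blocked=[1, 2, 3]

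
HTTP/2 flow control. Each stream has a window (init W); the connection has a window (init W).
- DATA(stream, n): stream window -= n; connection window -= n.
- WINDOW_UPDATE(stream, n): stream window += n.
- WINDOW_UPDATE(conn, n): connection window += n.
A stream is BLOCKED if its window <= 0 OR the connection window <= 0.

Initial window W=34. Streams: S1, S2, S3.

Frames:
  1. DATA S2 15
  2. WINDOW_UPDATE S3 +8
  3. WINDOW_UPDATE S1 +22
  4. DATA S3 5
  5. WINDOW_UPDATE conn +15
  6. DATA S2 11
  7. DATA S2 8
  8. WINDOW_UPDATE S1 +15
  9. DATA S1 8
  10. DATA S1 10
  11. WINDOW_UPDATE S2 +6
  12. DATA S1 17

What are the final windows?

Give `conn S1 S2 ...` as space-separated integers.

Op 1: conn=19 S1=34 S2=19 S3=34 blocked=[]
Op 2: conn=19 S1=34 S2=19 S3=42 blocked=[]
Op 3: conn=19 S1=56 S2=19 S3=42 blocked=[]
Op 4: conn=14 S1=56 S2=19 S3=37 blocked=[]
Op 5: conn=29 S1=56 S2=19 S3=37 blocked=[]
Op 6: conn=18 S1=56 S2=8 S3=37 blocked=[]
Op 7: conn=10 S1=56 S2=0 S3=37 blocked=[2]
Op 8: conn=10 S1=71 S2=0 S3=37 blocked=[2]
Op 9: conn=2 S1=63 S2=0 S3=37 blocked=[2]
Op 10: conn=-8 S1=53 S2=0 S3=37 blocked=[1, 2, 3]
Op 11: conn=-8 S1=53 S2=6 S3=37 blocked=[1, 2, 3]
Op 12: conn=-25 S1=36 S2=6 S3=37 blocked=[1, 2, 3]

Answer: -25 36 6 37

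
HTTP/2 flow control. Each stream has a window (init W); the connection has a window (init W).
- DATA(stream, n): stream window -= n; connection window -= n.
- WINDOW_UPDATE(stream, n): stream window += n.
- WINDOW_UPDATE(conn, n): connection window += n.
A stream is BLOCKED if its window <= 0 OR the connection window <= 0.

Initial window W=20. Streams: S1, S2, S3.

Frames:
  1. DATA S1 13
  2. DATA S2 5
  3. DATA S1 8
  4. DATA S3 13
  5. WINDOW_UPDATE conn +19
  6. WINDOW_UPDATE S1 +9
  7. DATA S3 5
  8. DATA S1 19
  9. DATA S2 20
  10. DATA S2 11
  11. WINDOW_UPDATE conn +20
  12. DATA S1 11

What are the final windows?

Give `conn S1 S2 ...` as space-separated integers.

Op 1: conn=7 S1=7 S2=20 S3=20 blocked=[]
Op 2: conn=2 S1=7 S2=15 S3=20 blocked=[]
Op 3: conn=-6 S1=-1 S2=15 S3=20 blocked=[1, 2, 3]
Op 4: conn=-19 S1=-1 S2=15 S3=7 blocked=[1, 2, 3]
Op 5: conn=0 S1=-1 S2=15 S3=7 blocked=[1, 2, 3]
Op 6: conn=0 S1=8 S2=15 S3=7 blocked=[1, 2, 3]
Op 7: conn=-5 S1=8 S2=15 S3=2 blocked=[1, 2, 3]
Op 8: conn=-24 S1=-11 S2=15 S3=2 blocked=[1, 2, 3]
Op 9: conn=-44 S1=-11 S2=-5 S3=2 blocked=[1, 2, 3]
Op 10: conn=-55 S1=-11 S2=-16 S3=2 blocked=[1, 2, 3]
Op 11: conn=-35 S1=-11 S2=-16 S3=2 blocked=[1, 2, 3]
Op 12: conn=-46 S1=-22 S2=-16 S3=2 blocked=[1, 2, 3]

Answer: -46 -22 -16 2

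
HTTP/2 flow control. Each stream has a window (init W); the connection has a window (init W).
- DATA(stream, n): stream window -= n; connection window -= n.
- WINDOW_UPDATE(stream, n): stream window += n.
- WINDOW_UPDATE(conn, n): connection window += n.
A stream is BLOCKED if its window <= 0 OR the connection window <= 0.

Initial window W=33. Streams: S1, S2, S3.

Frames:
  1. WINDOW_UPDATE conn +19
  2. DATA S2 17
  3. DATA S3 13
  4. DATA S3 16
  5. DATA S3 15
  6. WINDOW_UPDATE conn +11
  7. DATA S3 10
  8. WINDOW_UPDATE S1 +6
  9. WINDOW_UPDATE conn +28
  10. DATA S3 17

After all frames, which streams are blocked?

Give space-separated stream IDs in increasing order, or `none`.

Op 1: conn=52 S1=33 S2=33 S3=33 blocked=[]
Op 2: conn=35 S1=33 S2=16 S3=33 blocked=[]
Op 3: conn=22 S1=33 S2=16 S3=20 blocked=[]
Op 4: conn=6 S1=33 S2=16 S3=4 blocked=[]
Op 5: conn=-9 S1=33 S2=16 S3=-11 blocked=[1, 2, 3]
Op 6: conn=2 S1=33 S2=16 S3=-11 blocked=[3]
Op 7: conn=-8 S1=33 S2=16 S3=-21 blocked=[1, 2, 3]
Op 8: conn=-8 S1=39 S2=16 S3=-21 blocked=[1, 2, 3]
Op 9: conn=20 S1=39 S2=16 S3=-21 blocked=[3]
Op 10: conn=3 S1=39 S2=16 S3=-38 blocked=[3]

Answer: S3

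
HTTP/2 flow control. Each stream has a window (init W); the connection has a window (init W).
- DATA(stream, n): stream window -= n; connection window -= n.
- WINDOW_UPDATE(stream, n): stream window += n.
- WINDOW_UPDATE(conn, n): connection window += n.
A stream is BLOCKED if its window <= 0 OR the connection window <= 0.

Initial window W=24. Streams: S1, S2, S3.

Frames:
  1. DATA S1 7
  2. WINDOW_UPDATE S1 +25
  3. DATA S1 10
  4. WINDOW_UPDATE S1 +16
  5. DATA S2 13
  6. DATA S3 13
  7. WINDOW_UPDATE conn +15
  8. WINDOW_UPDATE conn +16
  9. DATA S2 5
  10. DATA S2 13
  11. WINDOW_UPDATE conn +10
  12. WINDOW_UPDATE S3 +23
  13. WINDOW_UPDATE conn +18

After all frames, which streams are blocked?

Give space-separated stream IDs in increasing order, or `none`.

Op 1: conn=17 S1=17 S2=24 S3=24 blocked=[]
Op 2: conn=17 S1=42 S2=24 S3=24 blocked=[]
Op 3: conn=7 S1=32 S2=24 S3=24 blocked=[]
Op 4: conn=7 S1=48 S2=24 S3=24 blocked=[]
Op 5: conn=-6 S1=48 S2=11 S3=24 blocked=[1, 2, 3]
Op 6: conn=-19 S1=48 S2=11 S3=11 blocked=[1, 2, 3]
Op 7: conn=-4 S1=48 S2=11 S3=11 blocked=[1, 2, 3]
Op 8: conn=12 S1=48 S2=11 S3=11 blocked=[]
Op 9: conn=7 S1=48 S2=6 S3=11 blocked=[]
Op 10: conn=-6 S1=48 S2=-7 S3=11 blocked=[1, 2, 3]
Op 11: conn=4 S1=48 S2=-7 S3=11 blocked=[2]
Op 12: conn=4 S1=48 S2=-7 S3=34 blocked=[2]
Op 13: conn=22 S1=48 S2=-7 S3=34 blocked=[2]

Answer: S2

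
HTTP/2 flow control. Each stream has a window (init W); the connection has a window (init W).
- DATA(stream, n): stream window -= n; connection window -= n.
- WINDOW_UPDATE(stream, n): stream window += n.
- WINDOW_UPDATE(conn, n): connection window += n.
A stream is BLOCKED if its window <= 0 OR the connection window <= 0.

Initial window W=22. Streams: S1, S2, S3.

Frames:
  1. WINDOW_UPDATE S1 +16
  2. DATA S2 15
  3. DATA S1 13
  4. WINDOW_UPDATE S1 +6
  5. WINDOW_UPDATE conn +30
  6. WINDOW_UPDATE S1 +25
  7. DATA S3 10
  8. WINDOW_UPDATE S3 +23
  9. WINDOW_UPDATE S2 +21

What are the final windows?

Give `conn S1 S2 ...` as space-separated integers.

Op 1: conn=22 S1=38 S2=22 S3=22 blocked=[]
Op 2: conn=7 S1=38 S2=7 S3=22 blocked=[]
Op 3: conn=-6 S1=25 S2=7 S3=22 blocked=[1, 2, 3]
Op 4: conn=-6 S1=31 S2=7 S3=22 blocked=[1, 2, 3]
Op 5: conn=24 S1=31 S2=7 S3=22 blocked=[]
Op 6: conn=24 S1=56 S2=7 S3=22 blocked=[]
Op 7: conn=14 S1=56 S2=7 S3=12 blocked=[]
Op 8: conn=14 S1=56 S2=7 S3=35 blocked=[]
Op 9: conn=14 S1=56 S2=28 S3=35 blocked=[]

Answer: 14 56 28 35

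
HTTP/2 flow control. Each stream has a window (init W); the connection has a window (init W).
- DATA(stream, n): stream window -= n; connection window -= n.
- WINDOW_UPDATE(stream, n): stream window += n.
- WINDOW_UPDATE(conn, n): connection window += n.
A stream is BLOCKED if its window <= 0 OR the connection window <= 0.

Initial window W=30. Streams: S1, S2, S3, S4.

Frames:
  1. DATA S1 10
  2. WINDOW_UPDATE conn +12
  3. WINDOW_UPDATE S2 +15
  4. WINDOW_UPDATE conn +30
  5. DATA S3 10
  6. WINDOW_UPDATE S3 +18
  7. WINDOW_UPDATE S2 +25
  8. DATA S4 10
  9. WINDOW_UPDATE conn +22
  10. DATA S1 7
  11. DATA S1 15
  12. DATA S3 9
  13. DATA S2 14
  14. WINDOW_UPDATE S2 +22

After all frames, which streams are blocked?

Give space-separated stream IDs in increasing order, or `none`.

Op 1: conn=20 S1=20 S2=30 S3=30 S4=30 blocked=[]
Op 2: conn=32 S1=20 S2=30 S3=30 S4=30 blocked=[]
Op 3: conn=32 S1=20 S2=45 S3=30 S4=30 blocked=[]
Op 4: conn=62 S1=20 S2=45 S3=30 S4=30 blocked=[]
Op 5: conn=52 S1=20 S2=45 S3=20 S4=30 blocked=[]
Op 6: conn=52 S1=20 S2=45 S3=38 S4=30 blocked=[]
Op 7: conn=52 S1=20 S2=70 S3=38 S4=30 blocked=[]
Op 8: conn=42 S1=20 S2=70 S3=38 S4=20 blocked=[]
Op 9: conn=64 S1=20 S2=70 S3=38 S4=20 blocked=[]
Op 10: conn=57 S1=13 S2=70 S3=38 S4=20 blocked=[]
Op 11: conn=42 S1=-2 S2=70 S3=38 S4=20 blocked=[1]
Op 12: conn=33 S1=-2 S2=70 S3=29 S4=20 blocked=[1]
Op 13: conn=19 S1=-2 S2=56 S3=29 S4=20 blocked=[1]
Op 14: conn=19 S1=-2 S2=78 S3=29 S4=20 blocked=[1]

Answer: S1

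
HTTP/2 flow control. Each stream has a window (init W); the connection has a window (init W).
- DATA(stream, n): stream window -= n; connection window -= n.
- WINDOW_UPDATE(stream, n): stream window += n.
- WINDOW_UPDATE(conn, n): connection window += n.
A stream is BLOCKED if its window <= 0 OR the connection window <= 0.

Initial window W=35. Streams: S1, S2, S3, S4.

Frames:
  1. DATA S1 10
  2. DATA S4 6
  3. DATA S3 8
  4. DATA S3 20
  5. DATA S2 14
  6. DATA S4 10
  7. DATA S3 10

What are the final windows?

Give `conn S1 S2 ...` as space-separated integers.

Op 1: conn=25 S1=25 S2=35 S3=35 S4=35 blocked=[]
Op 2: conn=19 S1=25 S2=35 S3=35 S4=29 blocked=[]
Op 3: conn=11 S1=25 S2=35 S3=27 S4=29 blocked=[]
Op 4: conn=-9 S1=25 S2=35 S3=7 S4=29 blocked=[1, 2, 3, 4]
Op 5: conn=-23 S1=25 S2=21 S3=7 S4=29 blocked=[1, 2, 3, 4]
Op 6: conn=-33 S1=25 S2=21 S3=7 S4=19 blocked=[1, 2, 3, 4]
Op 7: conn=-43 S1=25 S2=21 S3=-3 S4=19 blocked=[1, 2, 3, 4]

Answer: -43 25 21 -3 19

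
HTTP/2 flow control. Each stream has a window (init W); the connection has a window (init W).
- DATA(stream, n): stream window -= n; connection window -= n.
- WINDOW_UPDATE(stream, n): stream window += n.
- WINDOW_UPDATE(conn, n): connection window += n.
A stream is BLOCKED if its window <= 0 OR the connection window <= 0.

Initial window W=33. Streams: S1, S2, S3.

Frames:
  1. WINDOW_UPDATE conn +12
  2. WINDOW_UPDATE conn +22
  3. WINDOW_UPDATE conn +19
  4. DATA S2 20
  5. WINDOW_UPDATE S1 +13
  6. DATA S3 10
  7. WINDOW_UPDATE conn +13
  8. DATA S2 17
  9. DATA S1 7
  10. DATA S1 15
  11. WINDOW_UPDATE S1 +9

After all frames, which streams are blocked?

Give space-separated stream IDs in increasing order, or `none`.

Answer: S2

Derivation:
Op 1: conn=45 S1=33 S2=33 S3=33 blocked=[]
Op 2: conn=67 S1=33 S2=33 S3=33 blocked=[]
Op 3: conn=86 S1=33 S2=33 S3=33 blocked=[]
Op 4: conn=66 S1=33 S2=13 S3=33 blocked=[]
Op 5: conn=66 S1=46 S2=13 S3=33 blocked=[]
Op 6: conn=56 S1=46 S2=13 S3=23 blocked=[]
Op 7: conn=69 S1=46 S2=13 S3=23 blocked=[]
Op 8: conn=52 S1=46 S2=-4 S3=23 blocked=[2]
Op 9: conn=45 S1=39 S2=-4 S3=23 blocked=[2]
Op 10: conn=30 S1=24 S2=-4 S3=23 blocked=[2]
Op 11: conn=30 S1=33 S2=-4 S3=23 blocked=[2]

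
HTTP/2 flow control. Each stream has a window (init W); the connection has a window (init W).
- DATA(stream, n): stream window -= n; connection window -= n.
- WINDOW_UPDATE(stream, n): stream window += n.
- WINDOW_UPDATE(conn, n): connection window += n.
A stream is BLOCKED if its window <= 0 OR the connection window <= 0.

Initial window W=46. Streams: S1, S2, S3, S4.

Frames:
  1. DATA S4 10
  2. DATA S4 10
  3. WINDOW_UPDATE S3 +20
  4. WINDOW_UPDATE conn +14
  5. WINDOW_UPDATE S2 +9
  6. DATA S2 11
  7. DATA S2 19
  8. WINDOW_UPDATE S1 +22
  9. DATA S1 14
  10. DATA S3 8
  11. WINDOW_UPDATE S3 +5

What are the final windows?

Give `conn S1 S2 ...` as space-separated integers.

Answer: -12 54 25 63 26

Derivation:
Op 1: conn=36 S1=46 S2=46 S3=46 S4=36 blocked=[]
Op 2: conn=26 S1=46 S2=46 S3=46 S4=26 blocked=[]
Op 3: conn=26 S1=46 S2=46 S3=66 S4=26 blocked=[]
Op 4: conn=40 S1=46 S2=46 S3=66 S4=26 blocked=[]
Op 5: conn=40 S1=46 S2=55 S3=66 S4=26 blocked=[]
Op 6: conn=29 S1=46 S2=44 S3=66 S4=26 blocked=[]
Op 7: conn=10 S1=46 S2=25 S3=66 S4=26 blocked=[]
Op 8: conn=10 S1=68 S2=25 S3=66 S4=26 blocked=[]
Op 9: conn=-4 S1=54 S2=25 S3=66 S4=26 blocked=[1, 2, 3, 4]
Op 10: conn=-12 S1=54 S2=25 S3=58 S4=26 blocked=[1, 2, 3, 4]
Op 11: conn=-12 S1=54 S2=25 S3=63 S4=26 blocked=[1, 2, 3, 4]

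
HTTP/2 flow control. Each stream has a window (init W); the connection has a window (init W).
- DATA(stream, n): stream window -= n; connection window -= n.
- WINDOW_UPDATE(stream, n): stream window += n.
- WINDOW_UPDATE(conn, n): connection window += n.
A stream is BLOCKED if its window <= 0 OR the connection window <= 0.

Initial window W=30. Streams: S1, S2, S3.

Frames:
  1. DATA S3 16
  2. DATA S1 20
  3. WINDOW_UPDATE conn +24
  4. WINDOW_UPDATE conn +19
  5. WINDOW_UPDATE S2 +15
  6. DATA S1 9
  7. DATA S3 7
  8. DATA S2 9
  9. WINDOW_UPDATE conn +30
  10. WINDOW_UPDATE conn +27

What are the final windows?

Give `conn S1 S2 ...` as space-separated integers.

Answer: 69 1 36 7

Derivation:
Op 1: conn=14 S1=30 S2=30 S3=14 blocked=[]
Op 2: conn=-6 S1=10 S2=30 S3=14 blocked=[1, 2, 3]
Op 3: conn=18 S1=10 S2=30 S3=14 blocked=[]
Op 4: conn=37 S1=10 S2=30 S3=14 blocked=[]
Op 5: conn=37 S1=10 S2=45 S3=14 blocked=[]
Op 6: conn=28 S1=1 S2=45 S3=14 blocked=[]
Op 7: conn=21 S1=1 S2=45 S3=7 blocked=[]
Op 8: conn=12 S1=1 S2=36 S3=7 blocked=[]
Op 9: conn=42 S1=1 S2=36 S3=7 blocked=[]
Op 10: conn=69 S1=1 S2=36 S3=7 blocked=[]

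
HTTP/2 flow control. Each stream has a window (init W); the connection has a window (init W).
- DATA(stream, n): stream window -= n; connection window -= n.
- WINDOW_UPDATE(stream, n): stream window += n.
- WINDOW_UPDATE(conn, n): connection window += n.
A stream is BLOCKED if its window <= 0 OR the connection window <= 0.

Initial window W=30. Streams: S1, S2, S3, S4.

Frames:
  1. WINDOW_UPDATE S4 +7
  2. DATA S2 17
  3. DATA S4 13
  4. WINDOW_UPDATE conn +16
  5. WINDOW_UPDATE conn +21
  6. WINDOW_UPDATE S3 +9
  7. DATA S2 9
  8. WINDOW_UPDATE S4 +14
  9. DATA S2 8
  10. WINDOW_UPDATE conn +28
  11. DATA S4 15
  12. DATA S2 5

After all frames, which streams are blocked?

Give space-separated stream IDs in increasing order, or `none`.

Answer: S2

Derivation:
Op 1: conn=30 S1=30 S2=30 S3=30 S4=37 blocked=[]
Op 2: conn=13 S1=30 S2=13 S3=30 S4=37 blocked=[]
Op 3: conn=0 S1=30 S2=13 S3=30 S4=24 blocked=[1, 2, 3, 4]
Op 4: conn=16 S1=30 S2=13 S3=30 S4=24 blocked=[]
Op 5: conn=37 S1=30 S2=13 S3=30 S4=24 blocked=[]
Op 6: conn=37 S1=30 S2=13 S3=39 S4=24 blocked=[]
Op 7: conn=28 S1=30 S2=4 S3=39 S4=24 blocked=[]
Op 8: conn=28 S1=30 S2=4 S3=39 S4=38 blocked=[]
Op 9: conn=20 S1=30 S2=-4 S3=39 S4=38 blocked=[2]
Op 10: conn=48 S1=30 S2=-4 S3=39 S4=38 blocked=[2]
Op 11: conn=33 S1=30 S2=-4 S3=39 S4=23 blocked=[2]
Op 12: conn=28 S1=30 S2=-9 S3=39 S4=23 blocked=[2]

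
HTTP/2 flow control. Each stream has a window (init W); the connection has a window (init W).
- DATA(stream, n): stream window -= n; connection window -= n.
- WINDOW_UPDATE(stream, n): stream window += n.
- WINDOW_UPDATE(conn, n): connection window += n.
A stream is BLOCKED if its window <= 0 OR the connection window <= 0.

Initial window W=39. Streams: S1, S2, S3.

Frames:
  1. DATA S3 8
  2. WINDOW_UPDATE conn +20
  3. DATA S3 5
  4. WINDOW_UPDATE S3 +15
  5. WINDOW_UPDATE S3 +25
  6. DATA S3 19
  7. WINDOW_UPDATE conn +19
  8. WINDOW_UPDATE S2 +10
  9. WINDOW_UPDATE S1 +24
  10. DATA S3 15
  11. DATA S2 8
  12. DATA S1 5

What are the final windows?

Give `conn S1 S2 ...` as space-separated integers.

Op 1: conn=31 S1=39 S2=39 S3=31 blocked=[]
Op 2: conn=51 S1=39 S2=39 S3=31 blocked=[]
Op 3: conn=46 S1=39 S2=39 S3=26 blocked=[]
Op 4: conn=46 S1=39 S2=39 S3=41 blocked=[]
Op 5: conn=46 S1=39 S2=39 S3=66 blocked=[]
Op 6: conn=27 S1=39 S2=39 S3=47 blocked=[]
Op 7: conn=46 S1=39 S2=39 S3=47 blocked=[]
Op 8: conn=46 S1=39 S2=49 S3=47 blocked=[]
Op 9: conn=46 S1=63 S2=49 S3=47 blocked=[]
Op 10: conn=31 S1=63 S2=49 S3=32 blocked=[]
Op 11: conn=23 S1=63 S2=41 S3=32 blocked=[]
Op 12: conn=18 S1=58 S2=41 S3=32 blocked=[]

Answer: 18 58 41 32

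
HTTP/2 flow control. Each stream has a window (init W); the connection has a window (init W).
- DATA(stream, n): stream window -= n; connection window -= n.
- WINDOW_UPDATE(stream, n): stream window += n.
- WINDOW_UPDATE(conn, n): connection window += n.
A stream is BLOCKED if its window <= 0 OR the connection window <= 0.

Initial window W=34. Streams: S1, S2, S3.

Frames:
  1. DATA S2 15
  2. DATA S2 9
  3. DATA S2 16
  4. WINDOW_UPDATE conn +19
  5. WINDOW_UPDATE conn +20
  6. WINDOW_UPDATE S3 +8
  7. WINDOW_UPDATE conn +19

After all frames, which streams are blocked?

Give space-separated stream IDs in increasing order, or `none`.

Answer: S2

Derivation:
Op 1: conn=19 S1=34 S2=19 S3=34 blocked=[]
Op 2: conn=10 S1=34 S2=10 S3=34 blocked=[]
Op 3: conn=-6 S1=34 S2=-6 S3=34 blocked=[1, 2, 3]
Op 4: conn=13 S1=34 S2=-6 S3=34 blocked=[2]
Op 5: conn=33 S1=34 S2=-6 S3=34 blocked=[2]
Op 6: conn=33 S1=34 S2=-6 S3=42 blocked=[2]
Op 7: conn=52 S1=34 S2=-6 S3=42 blocked=[2]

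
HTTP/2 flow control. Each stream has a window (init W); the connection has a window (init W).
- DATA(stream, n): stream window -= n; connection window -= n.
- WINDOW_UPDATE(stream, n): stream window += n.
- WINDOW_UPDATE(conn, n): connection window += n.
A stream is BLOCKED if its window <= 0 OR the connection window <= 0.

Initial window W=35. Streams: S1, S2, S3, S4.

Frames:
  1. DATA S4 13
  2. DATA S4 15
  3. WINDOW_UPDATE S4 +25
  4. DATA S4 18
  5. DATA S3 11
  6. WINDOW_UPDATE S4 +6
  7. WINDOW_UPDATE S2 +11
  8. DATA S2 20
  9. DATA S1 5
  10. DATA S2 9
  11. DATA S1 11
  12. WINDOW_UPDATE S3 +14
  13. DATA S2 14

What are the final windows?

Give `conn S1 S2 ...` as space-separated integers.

Answer: -81 19 3 38 20

Derivation:
Op 1: conn=22 S1=35 S2=35 S3=35 S4=22 blocked=[]
Op 2: conn=7 S1=35 S2=35 S3=35 S4=7 blocked=[]
Op 3: conn=7 S1=35 S2=35 S3=35 S4=32 blocked=[]
Op 4: conn=-11 S1=35 S2=35 S3=35 S4=14 blocked=[1, 2, 3, 4]
Op 5: conn=-22 S1=35 S2=35 S3=24 S4=14 blocked=[1, 2, 3, 4]
Op 6: conn=-22 S1=35 S2=35 S3=24 S4=20 blocked=[1, 2, 3, 4]
Op 7: conn=-22 S1=35 S2=46 S3=24 S4=20 blocked=[1, 2, 3, 4]
Op 8: conn=-42 S1=35 S2=26 S3=24 S4=20 blocked=[1, 2, 3, 4]
Op 9: conn=-47 S1=30 S2=26 S3=24 S4=20 blocked=[1, 2, 3, 4]
Op 10: conn=-56 S1=30 S2=17 S3=24 S4=20 blocked=[1, 2, 3, 4]
Op 11: conn=-67 S1=19 S2=17 S3=24 S4=20 blocked=[1, 2, 3, 4]
Op 12: conn=-67 S1=19 S2=17 S3=38 S4=20 blocked=[1, 2, 3, 4]
Op 13: conn=-81 S1=19 S2=3 S3=38 S4=20 blocked=[1, 2, 3, 4]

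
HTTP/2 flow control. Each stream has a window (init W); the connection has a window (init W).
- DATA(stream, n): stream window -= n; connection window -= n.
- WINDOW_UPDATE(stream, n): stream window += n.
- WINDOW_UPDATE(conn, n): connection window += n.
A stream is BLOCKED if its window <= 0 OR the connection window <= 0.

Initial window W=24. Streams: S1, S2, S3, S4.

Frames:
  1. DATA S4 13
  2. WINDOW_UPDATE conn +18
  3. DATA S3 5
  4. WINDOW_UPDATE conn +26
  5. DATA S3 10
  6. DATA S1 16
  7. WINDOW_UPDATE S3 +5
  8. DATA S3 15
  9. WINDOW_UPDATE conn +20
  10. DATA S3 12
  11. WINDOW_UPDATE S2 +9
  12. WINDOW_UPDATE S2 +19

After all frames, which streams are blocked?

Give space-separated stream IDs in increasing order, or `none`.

Answer: S3

Derivation:
Op 1: conn=11 S1=24 S2=24 S3=24 S4=11 blocked=[]
Op 2: conn=29 S1=24 S2=24 S3=24 S4=11 blocked=[]
Op 3: conn=24 S1=24 S2=24 S3=19 S4=11 blocked=[]
Op 4: conn=50 S1=24 S2=24 S3=19 S4=11 blocked=[]
Op 5: conn=40 S1=24 S2=24 S3=9 S4=11 blocked=[]
Op 6: conn=24 S1=8 S2=24 S3=9 S4=11 blocked=[]
Op 7: conn=24 S1=8 S2=24 S3=14 S4=11 blocked=[]
Op 8: conn=9 S1=8 S2=24 S3=-1 S4=11 blocked=[3]
Op 9: conn=29 S1=8 S2=24 S3=-1 S4=11 blocked=[3]
Op 10: conn=17 S1=8 S2=24 S3=-13 S4=11 blocked=[3]
Op 11: conn=17 S1=8 S2=33 S3=-13 S4=11 blocked=[3]
Op 12: conn=17 S1=8 S2=52 S3=-13 S4=11 blocked=[3]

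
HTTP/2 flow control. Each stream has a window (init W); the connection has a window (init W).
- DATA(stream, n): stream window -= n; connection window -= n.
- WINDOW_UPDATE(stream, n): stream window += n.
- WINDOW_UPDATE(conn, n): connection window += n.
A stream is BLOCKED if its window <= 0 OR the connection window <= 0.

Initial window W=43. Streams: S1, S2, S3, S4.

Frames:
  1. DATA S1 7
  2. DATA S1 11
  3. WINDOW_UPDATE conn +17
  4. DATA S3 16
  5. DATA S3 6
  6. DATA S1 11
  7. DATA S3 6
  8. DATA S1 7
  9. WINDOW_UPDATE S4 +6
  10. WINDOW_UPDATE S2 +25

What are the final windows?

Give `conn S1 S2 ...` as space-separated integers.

Answer: -4 7 68 15 49

Derivation:
Op 1: conn=36 S1=36 S2=43 S3=43 S4=43 blocked=[]
Op 2: conn=25 S1=25 S2=43 S3=43 S4=43 blocked=[]
Op 3: conn=42 S1=25 S2=43 S3=43 S4=43 blocked=[]
Op 4: conn=26 S1=25 S2=43 S3=27 S4=43 blocked=[]
Op 5: conn=20 S1=25 S2=43 S3=21 S4=43 blocked=[]
Op 6: conn=9 S1=14 S2=43 S3=21 S4=43 blocked=[]
Op 7: conn=3 S1=14 S2=43 S3=15 S4=43 blocked=[]
Op 8: conn=-4 S1=7 S2=43 S3=15 S4=43 blocked=[1, 2, 3, 4]
Op 9: conn=-4 S1=7 S2=43 S3=15 S4=49 blocked=[1, 2, 3, 4]
Op 10: conn=-4 S1=7 S2=68 S3=15 S4=49 blocked=[1, 2, 3, 4]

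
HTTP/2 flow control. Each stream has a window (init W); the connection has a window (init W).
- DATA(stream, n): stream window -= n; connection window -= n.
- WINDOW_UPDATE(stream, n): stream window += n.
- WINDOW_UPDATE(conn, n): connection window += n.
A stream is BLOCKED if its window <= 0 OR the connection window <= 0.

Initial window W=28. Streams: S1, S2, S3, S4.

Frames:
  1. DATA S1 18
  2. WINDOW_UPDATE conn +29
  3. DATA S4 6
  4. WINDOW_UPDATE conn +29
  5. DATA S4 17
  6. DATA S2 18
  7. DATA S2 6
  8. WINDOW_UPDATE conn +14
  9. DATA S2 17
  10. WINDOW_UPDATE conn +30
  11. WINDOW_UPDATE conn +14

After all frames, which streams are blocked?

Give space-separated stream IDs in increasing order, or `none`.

Op 1: conn=10 S1=10 S2=28 S3=28 S4=28 blocked=[]
Op 2: conn=39 S1=10 S2=28 S3=28 S4=28 blocked=[]
Op 3: conn=33 S1=10 S2=28 S3=28 S4=22 blocked=[]
Op 4: conn=62 S1=10 S2=28 S3=28 S4=22 blocked=[]
Op 5: conn=45 S1=10 S2=28 S3=28 S4=5 blocked=[]
Op 6: conn=27 S1=10 S2=10 S3=28 S4=5 blocked=[]
Op 7: conn=21 S1=10 S2=4 S3=28 S4=5 blocked=[]
Op 8: conn=35 S1=10 S2=4 S3=28 S4=5 blocked=[]
Op 9: conn=18 S1=10 S2=-13 S3=28 S4=5 blocked=[2]
Op 10: conn=48 S1=10 S2=-13 S3=28 S4=5 blocked=[2]
Op 11: conn=62 S1=10 S2=-13 S3=28 S4=5 blocked=[2]

Answer: S2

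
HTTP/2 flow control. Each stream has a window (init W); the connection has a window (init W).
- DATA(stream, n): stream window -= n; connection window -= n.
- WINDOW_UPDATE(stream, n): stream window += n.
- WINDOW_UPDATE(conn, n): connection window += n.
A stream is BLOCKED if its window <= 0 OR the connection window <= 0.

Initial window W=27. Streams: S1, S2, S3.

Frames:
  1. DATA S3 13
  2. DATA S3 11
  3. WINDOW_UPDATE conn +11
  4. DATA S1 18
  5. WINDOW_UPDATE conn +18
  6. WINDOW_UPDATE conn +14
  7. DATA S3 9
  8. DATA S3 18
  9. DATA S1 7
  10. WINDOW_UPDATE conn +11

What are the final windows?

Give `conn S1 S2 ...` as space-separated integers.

Op 1: conn=14 S1=27 S2=27 S3=14 blocked=[]
Op 2: conn=3 S1=27 S2=27 S3=3 blocked=[]
Op 3: conn=14 S1=27 S2=27 S3=3 blocked=[]
Op 4: conn=-4 S1=9 S2=27 S3=3 blocked=[1, 2, 3]
Op 5: conn=14 S1=9 S2=27 S3=3 blocked=[]
Op 6: conn=28 S1=9 S2=27 S3=3 blocked=[]
Op 7: conn=19 S1=9 S2=27 S3=-6 blocked=[3]
Op 8: conn=1 S1=9 S2=27 S3=-24 blocked=[3]
Op 9: conn=-6 S1=2 S2=27 S3=-24 blocked=[1, 2, 3]
Op 10: conn=5 S1=2 S2=27 S3=-24 blocked=[3]

Answer: 5 2 27 -24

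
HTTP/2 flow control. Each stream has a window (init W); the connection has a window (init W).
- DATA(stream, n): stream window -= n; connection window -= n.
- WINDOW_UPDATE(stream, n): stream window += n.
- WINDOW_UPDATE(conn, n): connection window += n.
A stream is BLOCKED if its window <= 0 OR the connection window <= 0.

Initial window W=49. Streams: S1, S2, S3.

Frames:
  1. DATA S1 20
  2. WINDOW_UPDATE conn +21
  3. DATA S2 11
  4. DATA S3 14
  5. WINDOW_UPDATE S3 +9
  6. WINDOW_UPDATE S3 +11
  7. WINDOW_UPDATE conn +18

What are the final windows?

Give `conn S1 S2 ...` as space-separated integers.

Op 1: conn=29 S1=29 S2=49 S3=49 blocked=[]
Op 2: conn=50 S1=29 S2=49 S3=49 blocked=[]
Op 3: conn=39 S1=29 S2=38 S3=49 blocked=[]
Op 4: conn=25 S1=29 S2=38 S3=35 blocked=[]
Op 5: conn=25 S1=29 S2=38 S3=44 blocked=[]
Op 6: conn=25 S1=29 S2=38 S3=55 blocked=[]
Op 7: conn=43 S1=29 S2=38 S3=55 blocked=[]

Answer: 43 29 38 55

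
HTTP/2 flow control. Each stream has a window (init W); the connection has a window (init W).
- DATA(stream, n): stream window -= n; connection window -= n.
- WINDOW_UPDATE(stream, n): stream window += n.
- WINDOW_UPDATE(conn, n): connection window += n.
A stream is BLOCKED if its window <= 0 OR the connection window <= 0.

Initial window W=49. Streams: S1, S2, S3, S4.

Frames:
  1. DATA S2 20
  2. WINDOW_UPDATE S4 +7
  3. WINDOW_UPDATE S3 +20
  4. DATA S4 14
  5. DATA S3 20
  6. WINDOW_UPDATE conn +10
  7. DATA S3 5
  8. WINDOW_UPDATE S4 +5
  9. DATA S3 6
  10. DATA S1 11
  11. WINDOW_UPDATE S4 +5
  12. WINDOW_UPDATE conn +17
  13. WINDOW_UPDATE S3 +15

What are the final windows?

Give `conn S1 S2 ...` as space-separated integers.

Op 1: conn=29 S1=49 S2=29 S3=49 S4=49 blocked=[]
Op 2: conn=29 S1=49 S2=29 S3=49 S4=56 blocked=[]
Op 3: conn=29 S1=49 S2=29 S3=69 S4=56 blocked=[]
Op 4: conn=15 S1=49 S2=29 S3=69 S4=42 blocked=[]
Op 5: conn=-5 S1=49 S2=29 S3=49 S4=42 blocked=[1, 2, 3, 4]
Op 6: conn=5 S1=49 S2=29 S3=49 S4=42 blocked=[]
Op 7: conn=0 S1=49 S2=29 S3=44 S4=42 blocked=[1, 2, 3, 4]
Op 8: conn=0 S1=49 S2=29 S3=44 S4=47 blocked=[1, 2, 3, 4]
Op 9: conn=-6 S1=49 S2=29 S3=38 S4=47 blocked=[1, 2, 3, 4]
Op 10: conn=-17 S1=38 S2=29 S3=38 S4=47 blocked=[1, 2, 3, 4]
Op 11: conn=-17 S1=38 S2=29 S3=38 S4=52 blocked=[1, 2, 3, 4]
Op 12: conn=0 S1=38 S2=29 S3=38 S4=52 blocked=[1, 2, 3, 4]
Op 13: conn=0 S1=38 S2=29 S3=53 S4=52 blocked=[1, 2, 3, 4]

Answer: 0 38 29 53 52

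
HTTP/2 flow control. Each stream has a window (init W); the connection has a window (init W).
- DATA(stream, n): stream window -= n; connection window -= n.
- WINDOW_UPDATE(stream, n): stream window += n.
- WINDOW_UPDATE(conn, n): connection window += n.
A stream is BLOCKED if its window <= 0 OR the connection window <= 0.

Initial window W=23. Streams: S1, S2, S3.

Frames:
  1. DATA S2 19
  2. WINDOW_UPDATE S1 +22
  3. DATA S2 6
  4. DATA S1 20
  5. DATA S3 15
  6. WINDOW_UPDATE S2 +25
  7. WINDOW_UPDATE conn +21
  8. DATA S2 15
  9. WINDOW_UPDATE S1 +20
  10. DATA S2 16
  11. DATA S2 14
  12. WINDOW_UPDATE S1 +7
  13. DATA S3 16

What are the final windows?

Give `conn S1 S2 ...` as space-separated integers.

Answer: -77 52 -22 -8

Derivation:
Op 1: conn=4 S1=23 S2=4 S3=23 blocked=[]
Op 2: conn=4 S1=45 S2=4 S3=23 blocked=[]
Op 3: conn=-2 S1=45 S2=-2 S3=23 blocked=[1, 2, 3]
Op 4: conn=-22 S1=25 S2=-2 S3=23 blocked=[1, 2, 3]
Op 5: conn=-37 S1=25 S2=-2 S3=8 blocked=[1, 2, 3]
Op 6: conn=-37 S1=25 S2=23 S3=8 blocked=[1, 2, 3]
Op 7: conn=-16 S1=25 S2=23 S3=8 blocked=[1, 2, 3]
Op 8: conn=-31 S1=25 S2=8 S3=8 blocked=[1, 2, 3]
Op 9: conn=-31 S1=45 S2=8 S3=8 blocked=[1, 2, 3]
Op 10: conn=-47 S1=45 S2=-8 S3=8 blocked=[1, 2, 3]
Op 11: conn=-61 S1=45 S2=-22 S3=8 blocked=[1, 2, 3]
Op 12: conn=-61 S1=52 S2=-22 S3=8 blocked=[1, 2, 3]
Op 13: conn=-77 S1=52 S2=-22 S3=-8 blocked=[1, 2, 3]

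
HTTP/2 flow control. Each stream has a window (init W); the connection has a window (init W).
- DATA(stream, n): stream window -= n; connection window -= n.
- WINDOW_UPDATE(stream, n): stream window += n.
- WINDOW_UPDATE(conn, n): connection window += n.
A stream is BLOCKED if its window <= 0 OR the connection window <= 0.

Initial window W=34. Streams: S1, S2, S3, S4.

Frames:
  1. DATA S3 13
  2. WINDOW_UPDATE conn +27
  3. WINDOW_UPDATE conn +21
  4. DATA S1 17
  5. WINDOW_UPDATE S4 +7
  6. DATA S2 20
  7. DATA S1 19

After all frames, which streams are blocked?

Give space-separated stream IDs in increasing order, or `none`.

Answer: S1

Derivation:
Op 1: conn=21 S1=34 S2=34 S3=21 S4=34 blocked=[]
Op 2: conn=48 S1=34 S2=34 S3=21 S4=34 blocked=[]
Op 3: conn=69 S1=34 S2=34 S3=21 S4=34 blocked=[]
Op 4: conn=52 S1=17 S2=34 S3=21 S4=34 blocked=[]
Op 5: conn=52 S1=17 S2=34 S3=21 S4=41 blocked=[]
Op 6: conn=32 S1=17 S2=14 S3=21 S4=41 blocked=[]
Op 7: conn=13 S1=-2 S2=14 S3=21 S4=41 blocked=[1]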